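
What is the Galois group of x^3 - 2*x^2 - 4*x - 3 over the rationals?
Gal(K/Q) = S_3 (symmetric group of order 6)

Compute the discriminant of x^3 + (-2)*x^2 + (-4)*x + (-3): Δ = -451. Since Δ is not a rational square, the Galois group is not contained in A_3; it must be the full S_3 (irreducibility of the cubic rules out anything smaller).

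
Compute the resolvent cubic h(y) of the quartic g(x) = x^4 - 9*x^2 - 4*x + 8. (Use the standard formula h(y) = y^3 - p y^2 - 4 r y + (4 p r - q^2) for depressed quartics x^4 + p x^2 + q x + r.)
h(y) = y^3 + 9*y^2 - 32*y - 304

Identify coefficients: p = -9, q = -4, r = 8.
Plug into h(y) = y^3 - p y^2 - 4 r y + (4 p r - q^2):
  h(y) = y^3 - (-9) y^2 - 4*(8) y + (4*(-9)*(8) - (-4)^2)
       = y^3 + (9) y^2 + (-32) y + (-304).
Simplifying: h(y) = y^3 + 9*y^2 - 32*y - 304.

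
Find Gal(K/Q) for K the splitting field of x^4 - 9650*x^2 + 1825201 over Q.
Gal(K/Q) = Z/2Z (cyclic of order 2)

f factors as (x^2 - 9457)(x^2 - 193), so the splitting field is K = Q(sqrt(9457), sqrt(193)). The squarefree part of 9457 is 193 and the squarefree part of 193 is also 193, so sqrt(9457) and sqrt(193) are both rational multiples of sqrt(193). Hence Q(sqrt(9457)) = Q(sqrt(193)) = Q(sqrt(193)), and the splitting field collapses to a single degree-2 extension with Galois group Z/2Z.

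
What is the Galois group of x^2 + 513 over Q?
Gal(K/Q) = Z/2Z (cyclic of order 2)

x^2 + 513 is irreducible over Q since -513 is not a rational square. The splitting field Q(sqrt(-513)) has degree 2 over Q, and its unique nontrivial automorphism is sqrt(-513) ↦ -sqrt(-513). Hence Gal(Q(sqrt(-513))/Q) = Z/2Z.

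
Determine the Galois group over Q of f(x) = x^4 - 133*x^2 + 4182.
Gal(K/Q) = V_4 (Klein four-group, Z/2Z × Z/2Z)

f factors as (x^2 - 51)(x^2 - 82), so the splitting field is K = Q(sqrt(51), sqrt(82)). The elements 51, 82, 4182 are all non-squares in Q, so sqrt(51) and sqrt(82) generate independent quadratic extensions. Thus [K:Q] = 4 and Gal(K/Q) is generated by the two order-2 automorphisms sqrt(51) ↦ -sqrt(51) and sqrt(82) ↦ -sqrt(82), giving V_4.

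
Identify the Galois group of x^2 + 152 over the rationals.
Gal(K/Q) = Z/2Z (cyclic of order 2)

x^2 + 152 is irreducible over Q since -152 is not a rational square. The splitting field Q(sqrt(-152)) has degree 2 over Q, and its unique nontrivial automorphism is sqrt(-152) ↦ -sqrt(-152). Hence Gal(Q(sqrt(-152))/Q) = Z/2Z.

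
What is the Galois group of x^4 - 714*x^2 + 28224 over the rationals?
Gal(K/Q) = Z/2Z (cyclic of order 2)

f factors as (x^2 - 672)(x^2 - 42), so the splitting field is K = Q(sqrt(672), sqrt(42)). The squarefree part of 672 is 42 and the squarefree part of 42 is also 42, so sqrt(672) and sqrt(42) are both rational multiples of sqrt(42). Hence Q(sqrt(672)) = Q(sqrt(42)) = Q(sqrt(42)), and the splitting field collapses to a single degree-2 extension with Galois group Z/2Z.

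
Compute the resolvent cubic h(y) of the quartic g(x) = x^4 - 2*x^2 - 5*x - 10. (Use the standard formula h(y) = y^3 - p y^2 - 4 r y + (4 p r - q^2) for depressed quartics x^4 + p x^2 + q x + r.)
h(y) = y^3 + 2*y^2 + 40*y + 55

Identify coefficients: p = -2, q = -5, r = -10.
Plug into h(y) = y^3 - p y^2 - 4 r y + (4 p r - q^2):
  h(y) = y^3 - (-2) y^2 - 4*(-10) y + (4*(-2)*(-10) - (-5)^2)
       = y^3 + (2) y^2 + (40) y + (55).
Simplifying: h(y) = y^3 + 2*y^2 + 40*y + 55.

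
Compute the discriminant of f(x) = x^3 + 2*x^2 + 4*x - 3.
Δ = -771

For x^3 + a x^2 + b x + c the discriminant is Δ = 18 a b c - 4 a^3 c + a^2 b^2 - 4 b^3 - 27 c^2.
Plug a = 2, b = 4, c = -3:
  18*(2)*(4)*(-3) - 4*(2)^3*(-3) + (2)^2*(4)^2 - 4*(4)^3 - 27*(-3)^2
  = -432 + (96) + 64 + (-256) + (-243)
  = -771.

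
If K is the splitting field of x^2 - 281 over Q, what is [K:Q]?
[K:Q] = 2

The polynomial x^2 - 281 is irreducible over Q since 281 is not a perfect square. Its splitting field is Q(sqrt(281)), which has degree 2 over Q.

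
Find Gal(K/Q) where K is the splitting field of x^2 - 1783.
Gal(K/Q) = Z/2Z (cyclic of order 2)

x^2 - 1783 is irreducible over Q since 1783 is not a rational square. The splitting field Q(sqrt(1783)) has degree 2 over Q, and its unique nontrivial automorphism is sqrt(1783) ↦ -sqrt(1783). Hence Gal(Q(sqrt(1783))/Q) = Z/2Z.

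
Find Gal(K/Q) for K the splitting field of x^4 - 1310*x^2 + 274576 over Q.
Gal(K/Q) = Z/2Z (cyclic of order 2)

f factors as (x^2 - 1048)(x^2 - 262), so the splitting field is K = Q(sqrt(1048), sqrt(262)). The squarefree part of 1048 is 262 and the squarefree part of 262 is also 262, so sqrt(1048) and sqrt(262) are both rational multiples of sqrt(262). Hence Q(sqrt(1048)) = Q(sqrt(262)) = Q(sqrt(262)), and the splitting field collapses to a single degree-2 extension with Galois group Z/2Z.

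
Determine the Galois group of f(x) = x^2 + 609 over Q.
Gal(K/Q) = Z/2Z (cyclic of order 2)

x^2 + 609 is irreducible over Q since -609 is not a rational square. The splitting field Q(sqrt(-609)) has degree 2 over Q, and its unique nontrivial automorphism is sqrt(-609) ↦ -sqrt(-609). Hence Gal(Q(sqrt(-609))/Q) = Z/2Z.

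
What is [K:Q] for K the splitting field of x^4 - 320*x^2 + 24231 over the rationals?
[K:Q] = 4

f factors as (x^2 - 197)(x^2 - 123); the splitting field is K = Q(sqrt(197), sqrt(123)). Since 197, 123, and 24231 are all non-squares in Q, the three subfields Q(sqrt(197)), Q(sqrt(123)), Q(sqrt(24231)) are distinct degree-2 extensions, so [K:Q] = 4 (Klein four Galois group).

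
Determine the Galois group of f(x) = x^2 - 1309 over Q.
Gal(K/Q) = Z/2Z (cyclic of order 2)

x^2 - 1309 is irreducible over Q since 1309 is not a rational square. The splitting field Q(sqrt(1309)) has degree 2 over Q, and its unique nontrivial automorphism is sqrt(1309) ↦ -sqrt(1309). Hence Gal(Q(sqrt(1309))/Q) = Z/2Z.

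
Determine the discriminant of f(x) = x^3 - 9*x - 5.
Δ = 2241

For a depressed cubic x^3 + p x + q the discriminant is Δ = -4 p^3 - 27 q^2 = -4*(-9)^3 - 27*(-5)^2 = 2916 - 675 = 2241.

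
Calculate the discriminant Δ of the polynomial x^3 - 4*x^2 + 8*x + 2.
Δ = -1772

For x^3 + a x^2 + b x + c the discriminant is Δ = 18 a b c - 4 a^3 c + a^2 b^2 - 4 b^3 - 27 c^2.
Plug a = -4, b = 8, c = 2:
  18*(-4)*(8)*(2) - 4*(-4)^3*(2) + (-4)^2*(8)^2 - 4*(8)^3 - 27*(2)^2
  = -1152 + (512) + 1024 + (-2048) + (-108)
  = -1772.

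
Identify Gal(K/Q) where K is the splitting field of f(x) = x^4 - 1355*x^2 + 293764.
Gal(K/Q) = Z/2Z (cyclic of order 2)

f factors as (x^2 - 1084)(x^2 - 271), so the splitting field is K = Q(sqrt(1084), sqrt(271)). The squarefree part of 1084 is 271 and the squarefree part of 271 is also 271, so sqrt(1084) and sqrt(271) are both rational multiples of sqrt(271). Hence Q(sqrt(1084)) = Q(sqrt(271)) = Q(sqrt(271)), and the splitting field collapses to a single degree-2 extension with Galois group Z/2Z.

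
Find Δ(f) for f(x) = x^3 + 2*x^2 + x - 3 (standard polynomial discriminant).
Δ = -255

For x^3 + a x^2 + b x + c the discriminant is Δ = 18 a b c - 4 a^3 c + a^2 b^2 - 4 b^3 - 27 c^2.
Plug a = 2, b = 1, c = -3:
  18*(2)*(1)*(-3) - 4*(2)^3*(-3) + (2)^2*(1)^2 - 4*(1)^3 - 27*(-3)^2
  = -108 + (96) + 4 + (-4) + (-243)
  = -255.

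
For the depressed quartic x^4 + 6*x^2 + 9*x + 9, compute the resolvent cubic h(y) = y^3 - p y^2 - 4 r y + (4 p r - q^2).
h(y) = y^3 - 6*y^2 - 36*y + 135

Identify coefficients: p = 6, q = 9, r = 9.
Plug into h(y) = y^3 - p y^2 - 4 r y + (4 p r - q^2):
  h(y) = y^3 - (6) y^2 - 4*(9) y + (4*(6)*(9) - (9)^2)
       = y^3 + (-6) y^2 + (-36) y + (135).
Simplifying: h(y) = y^3 - 6*y^2 - 36*y + 135.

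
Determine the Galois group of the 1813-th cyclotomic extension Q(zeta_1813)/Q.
|Gal(Q(zeta_1813)/Q)| = phi(1813) = 1512; group ≅ (Z/1813Z)^* ≅ Z/36Z × Z/42Z

The n-th cyclotomic polynomial Φ_1813(x) is the minimal polynomial of zeta_1813 over Q and has degree phi(1813) = 1512. So Q(zeta_1813) is a degree-1512 Galois extension with Galois group (Z/1813Z)^*. By CRT, (Z/1813Z)^* ≅ (Z/49Z)^* × (Z/37Z)^*. Each prime-power unit group is (Z/49Z)^* ≅ Z/42Z; (Z/37Z)^* ≅ Z/36Z. Hence Gal(Q(zeta_1813)/Q) ≅ Z/36Z × Z/42Z.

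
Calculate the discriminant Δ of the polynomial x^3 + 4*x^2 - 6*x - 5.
Δ = 4205

For x^3 + a x^2 + b x + c the discriminant is Δ = 18 a b c - 4 a^3 c + a^2 b^2 - 4 b^3 - 27 c^2.
Plug a = 4, b = -6, c = -5:
  18*(4)*(-6)*(-5) - 4*(4)^3*(-5) + (4)^2*(-6)^2 - 4*(-6)^3 - 27*(-5)^2
  = 2160 + (1280) + 576 + (864) + (-675)
  = 4205.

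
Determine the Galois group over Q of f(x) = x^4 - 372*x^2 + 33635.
Gal(K/Q) = V_4 (Klein four-group, Z/2Z × Z/2Z)

f factors as (x^2 - 155)(x^2 - 217), so the splitting field is K = Q(sqrt(155), sqrt(217)). The elements 155, 217, 33635 are all non-squares in Q, so sqrt(155) and sqrt(217) generate independent quadratic extensions. Thus [K:Q] = 4 and Gal(K/Q) is generated by the two order-2 automorphisms sqrt(155) ↦ -sqrt(155) and sqrt(217) ↦ -sqrt(217), giving V_4.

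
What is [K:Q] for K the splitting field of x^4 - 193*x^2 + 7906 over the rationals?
[K:Q] = 4

f factors as (x^2 - 134)(x^2 - 59); the splitting field is K = Q(sqrt(134), sqrt(59)). Since 134, 59, and 7906 are all non-squares in Q, the three subfields Q(sqrt(134)), Q(sqrt(59)), Q(sqrt(7906)) are distinct degree-2 extensions, so [K:Q] = 4 (Klein four Galois group).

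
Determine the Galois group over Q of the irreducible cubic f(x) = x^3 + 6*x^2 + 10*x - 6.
Gal(K/Q) = S_3 (symmetric group of order 6)

Compute the discriminant of x^3 + (6)*x^2 + (10)*x + (-6): Δ = -2668. Since Δ is not a rational square, the Galois group is not contained in A_3; it must be the full S_3 (irreducibility of the cubic rules out anything smaller).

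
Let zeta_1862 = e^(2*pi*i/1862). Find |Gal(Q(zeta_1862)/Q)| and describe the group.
|Gal(Q(zeta_1862)/Q)| = phi(1862) = 756; group ≅ (Z/1862Z)^* ≅ Z/18Z × Z/42Z

The n-th cyclotomic polynomial Φ_1862(x) is the minimal polynomial of zeta_1862 over Q and has degree phi(1862) = 756. So Q(zeta_1862) is a degree-756 Galois extension with Galois group (Z/1862Z)^*. By CRT, (Z/1862Z)^* ≅ (Z/2Z)^* × (Z/49Z)^* × (Z/19Z)^*. Each prime-power unit group is (Z/2Z)^* ≅ trivial group (order 1); (Z/49Z)^* ≅ Z/42Z; (Z/19Z)^* ≅ Z/18Z. Hence Gal(Q(zeta_1862)/Q) ≅ Z/18Z × Z/42Z.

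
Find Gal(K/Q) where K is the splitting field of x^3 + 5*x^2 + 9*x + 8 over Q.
Gal(K/Q) = S_3 (symmetric group of order 6)

Compute the discriminant of x^3 + (5)*x^2 + (9)*x + (8): Δ = -139. Since Δ is not a rational square, the Galois group is not contained in A_3; it must be the full S_3 (irreducibility of the cubic rules out anything smaller).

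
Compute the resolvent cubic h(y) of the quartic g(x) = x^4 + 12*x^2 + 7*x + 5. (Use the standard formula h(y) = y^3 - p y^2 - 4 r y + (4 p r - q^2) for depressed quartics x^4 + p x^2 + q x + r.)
h(y) = y^3 - 12*y^2 - 20*y + 191

Identify coefficients: p = 12, q = 7, r = 5.
Plug into h(y) = y^3 - p y^2 - 4 r y + (4 p r - q^2):
  h(y) = y^3 - (12) y^2 - 4*(5) y + (4*(12)*(5) - (7)^2)
       = y^3 + (-12) y^2 + (-20) y + (191).
Simplifying: h(y) = y^3 - 12*y^2 - 20*y + 191.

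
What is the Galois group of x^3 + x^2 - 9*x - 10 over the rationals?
Gal(K/Q) = S_3 (symmetric group of order 6)

Compute the discriminant of x^3 + (1)*x^2 + (-9)*x + (-10): Δ = 1957. Since Δ is not a rational square, the Galois group is not contained in A_3; it must be the full S_3 (irreducibility of the cubic rules out anything smaller).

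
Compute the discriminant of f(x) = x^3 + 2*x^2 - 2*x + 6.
Δ = -1548

For x^3 + a x^2 + b x + c the discriminant is Δ = 18 a b c - 4 a^3 c + a^2 b^2 - 4 b^3 - 27 c^2.
Plug a = 2, b = -2, c = 6:
  18*(2)*(-2)*(6) - 4*(2)^3*(6) + (2)^2*(-2)^2 - 4*(-2)^3 - 27*(6)^2
  = -432 + (-192) + 16 + (32) + (-972)
  = -1548.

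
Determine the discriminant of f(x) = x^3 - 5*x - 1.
Δ = 473

For a depressed cubic x^3 + p x + q the discriminant is Δ = -4 p^3 - 27 q^2 = -4*(-5)^3 - 27*(-1)^2 = 500 - 27 = 473.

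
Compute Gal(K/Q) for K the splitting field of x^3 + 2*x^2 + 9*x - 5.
Gal(K/Q) = S_3 (symmetric group of order 6)

Compute the discriminant of x^3 + (2)*x^2 + (9)*x + (-5): Δ = -4727. Since Δ is not a rational square, the Galois group is not contained in A_3; it must be the full S_3 (irreducibility of the cubic rules out anything smaller).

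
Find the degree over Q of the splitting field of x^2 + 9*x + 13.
[K:Q] = 2

The discriminant of x^2 + (9)*x + (13) is b^2 - 4c = 81 - (52) = 29. Since 29 is not a perfect square in Q, the polynomial is irreducible over Q. Its two roots generate a degree-2 extension, so [K:Q] = 2.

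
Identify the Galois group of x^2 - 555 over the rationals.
Gal(K/Q) = Z/2Z (cyclic of order 2)

x^2 - 555 is irreducible over Q since 555 is not a rational square. The splitting field Q(sqrt(555)) has degree 2 over Q, and its unique nontrivial automorphism is sqrt(555) ↦ -sqrt(555). Hence Gal(Q(sqrt(555))/Q) = Z/2Z.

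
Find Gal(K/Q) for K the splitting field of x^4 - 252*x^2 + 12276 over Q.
Gal(K/Q) = V_4 (Klein four-group, Z/2Z × Z/2Z)

f factors as (x^2 - 186)(x^2 - 66), so the splitting field is K = Q(sqrt(186), sqrt(66)). The elements 186, 66, 12276 are all non-squares in Q, so sqrt(186) and sqrt(66) generate independent quadratic extensions. Thus [K:Q] = 4 and Gal(K/Q) is generated by the two order-2 automorphisms sqrt(186) ↦ -sqrt(186) and sqrt(66) ↦ -sqrt(66), giving V_4.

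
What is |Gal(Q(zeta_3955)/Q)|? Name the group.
|Gal(Q(zeta_3955)/Q)| = phi(3955) = 2688; group ≅ (Z/3955Z)^* ≅ Z/4Z × Z/6Z × Z/112Z

The n-th cyclotomic polynomial Φ_3955(x) is the minimal polynomial of zeta_3955 over Q and has degree phi(3955) = 2688. So Q(zeta_3955) is a degree-2688 Galois extension with Galois group (Z/3955Z)^*. By CRT, (Z/3955Z)^* ≅ (Z/5Z)^* × (Z/7Z)^* × (Z/113Z)^*. Each prime-power unit group is (Z/5Z)^* ≅ Z/4Z; (Z/7Z)^* ≅ Z/6Z; (Z/113Z)^* ≅ Z/112Z. Hence Gal(Q(zeta_3955)/Q) ≅ Z/4Z × Z/6Z × Z/112Z.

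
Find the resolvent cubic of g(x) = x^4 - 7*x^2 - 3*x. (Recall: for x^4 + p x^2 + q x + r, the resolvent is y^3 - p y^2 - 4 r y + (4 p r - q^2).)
h(y) = y^3 + 7*y^2 - 9

Identify coefficients: p = -7, q = -3, r = 0.
Plug into h(y) = y^3 - p y^2 - 4 r y + (4 p r - q^2):
  h(y) = y^3 - (-7) y^2 - 4*(0) y + (4*(-7)*(0) - (-3)^2)
       = y^3 + (7) y^2 + (0) y + (-9).
Simplifying: h(y) = y^3 + 7*y^2 - 9.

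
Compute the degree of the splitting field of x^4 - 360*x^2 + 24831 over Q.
[K:Q] = 4

f factors as (x^2 - 267)(x^2 - 93); the splitting field is K = Q(sqrt(267), sqrt(93)). Since 267, 93, and 24831 are all non-squares in Q, the three subfields Q(sqrt(267)), Q(sqrt(93)), Q(sqrt(24831)) are distinct degree-2 extensions, so [K:Q] = 4 (Klein four Galois group).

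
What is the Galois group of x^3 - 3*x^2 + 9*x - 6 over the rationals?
Gal(K/Q) = S_3 (symmetric group of order 6)

Compute the discriminant of x^3 + (-3)*x^2 + (9)*x + (-6): Δ = -891. Since Δ is not a rational square, the Galois group is not contained in A_3; it must be the full S_3 (irreducibility of the cubic rules out anything smaller).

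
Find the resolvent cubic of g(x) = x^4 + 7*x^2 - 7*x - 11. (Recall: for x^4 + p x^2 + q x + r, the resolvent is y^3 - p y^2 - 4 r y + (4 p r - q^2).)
h(y) = y^3 - 7*y^2 + 44*y - 357

Identify coefficients: p = 7, q = -7, r = -11.
Plug into h(y) = y^3 - p y^2 - 4 r y + (4 p r - q^2):
  h(y) = y^3 - (7) y^2 - 4*(-11) y + (4*(7)*(-11) - (-7)^2)
       = y^3 + (-7) y^2 + (44) y + (-357).
Simplifying: h(y) = y^3 - 7*y^2 + 44*y - 357.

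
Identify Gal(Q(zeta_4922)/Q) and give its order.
|Gal(Q(zeta_4922)/Q)| = phi(4922) = 2332; group ≅ (Z/4922Z)^* ≅ Z/22Z × Z/106Z

The n-th cyclotomic polynomial Φ_4922(x) is the minimal polynomial of zeta_4922 over Q and has degree phi(4922) = 2332. So Q(zeta_4922) is a degree-2332 Galois extension with Galois group (Z/4922Z)^*. By CRT, (Z/4922Z)^* ≅ (Z/2Z)^* × (Z/23Z)^* × (Z/107Z)^*. Each prime-power unit group is (Z/2Z)^* ≅ trivial group (order 1); (Z/23Z)^* ≅ Z/22Z; (Z/107Z)^* ≅ Z/106Z. Hence Gal(Q(zeta_4922)/Q) ≅ Z/22Z × Z/106Z.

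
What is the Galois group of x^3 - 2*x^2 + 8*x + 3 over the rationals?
Gal(K/Q) = S_3 (symmetric group of order 6)

Compute the discriminant of x^3 + (-2)*x^2 + (8)*x + (3): Δ = -2803. Since Δ is not a rational square, the Galois group is not contained in A_3; it must be the full S_3 (irreducibility of the cubic rules out anything smaller).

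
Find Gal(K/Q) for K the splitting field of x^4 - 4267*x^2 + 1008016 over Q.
Gal(K/Q) = Z/2Z (cyclic of order 2)

f factors as (x^2 - 4016)(x^2 - 251), so the splitting field is K = Q(sqrt(4016), sqrt(251)). The squarefree part of 4016 is 251 and the squarefree part of 251 is also 251, so sqrt(4016) and sqrt(251) are both rational multiples of sqrt(251). Hence Q(sqrt(4016)) = Q(sqrt(251)) = Q(sqrt(251)), and the splitting field collapses to a single degree-2 extension with Galois group Z/2Z.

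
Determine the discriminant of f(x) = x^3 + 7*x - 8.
Δ = -3100

For a depressed cubic x^3 + p x + q the discriminant is Δ = -4 p^3 - 27 q^2 = -4*(7)^3 - 27*(-8)^2 = -1372 - 1728 = -3100.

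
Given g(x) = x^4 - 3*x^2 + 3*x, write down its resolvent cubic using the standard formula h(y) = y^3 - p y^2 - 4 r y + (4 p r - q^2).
h(y) = y^3 + 3*y^2 - 9

Identify coefficients: p = -3, q = 3, r = 0.
Plug into h(y) = y^3 - p y^2 - 4 r y + (4 p r - q^2):
  h(y) = y^3 - (-3) y^2 - 4*(0) y + (4*(-3)*(0) - (3)^2)
       = y^3 + (3) y^2 + (0) y + (-9).
Simplifying: h(y) = y^3 + 3*y^2 - 9.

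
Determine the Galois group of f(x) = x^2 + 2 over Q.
Gal(K/Q) = Z/2Z (cyclic of order 2)

x^2 + 2 is irreducible over Q since -2 is not a rational square. The splitting field Q(sqrt(-2)) has degree 2 over Q, and its unique nontrivial automorphism is sqrt(-2) ↦ -sqrt(-2). Hence Gal(Q(sqrt(-2))/Q) = Z/2Z.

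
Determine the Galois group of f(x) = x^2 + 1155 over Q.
Gal(K/Q) = Z/2Z (cyclic of order 2)

x^2 + 1155 is irreducible over Q since -1155 is not a rational square. The splitting field Q(sqrt(-1155)) has degree 2 over Q, and its unique nontrivial automorphism is sqrt(-1155) ↦ -sqrt(-1155). Hence Gal(Q(sqrt(-1155))/Q) = Z/2Z.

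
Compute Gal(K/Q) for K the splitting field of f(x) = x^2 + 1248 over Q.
Gal(K/Q) = Z/2Z (cyclic of order 2)

x^2 + 1248 is irreducible over Q since -1248 is not a rational square. The splitting field Q(sqrt(-1248)) has degree 2 over Q, and its unique nontrivial automorphism is sqrt(-1248) ↦ -sqrt(-1248). Hence Gal(Q(sqrt(-1248))/Q) = Z/2Z.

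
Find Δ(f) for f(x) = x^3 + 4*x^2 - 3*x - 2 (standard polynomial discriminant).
Δ = 1088

For x^3 + a x^2 + b x + c the discriminant is Δ = 18 a b c - 4 a^3 c + a^2 b^2 - 4 b^3 - 27 c^2.
Plug a = 4, b = -3, c = -2:
  18*(4)*(-3)*(-2) - 4*(4)^3*(-2) + (4)^2*(-3)^2 - 4*(-3)^3 - 27*(-2)^2
  = 432 + (512) + 144 + (108) + (-108)
  = 1088.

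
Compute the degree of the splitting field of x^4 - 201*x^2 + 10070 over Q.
[K:Q] = 4

f factors as (x^2 - 106)(x^2 - 95); the splitting field is K = Q(sqrt(106), sqrt(95)). Since 106, 95, and 10070 are all non-squares in Q, the three subfields Q(sqrt(106)), Q(sqrt(95)), Q(sqrt(10070)) are distinct degree-2 extensions, so [K:Q] = 4 (Klein four Galois group).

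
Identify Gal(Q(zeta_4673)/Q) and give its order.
|Gal(Q(zeta_4673)/Q)| = phi(4673) = 4672; group ≅ (Z/4673Z)^* ≅ Z/4672Z

The n-th cyclotomic polynomial Φ_4673(x) is the minimal polynomial of zeta_4673 over Q and has degree phi(4673) = 4672. So Q(zeta_4673) is a degree-4672 Galois extension with Galois group (Z/4673Z)^*. (Z/4673Z)^* is cyclic since 4673 is an odd prime power (or 4). Hence Gal(Q(zeta_4673)/Q) ≅ Z/4672Z.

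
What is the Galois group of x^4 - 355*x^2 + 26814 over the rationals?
Gal(K/Q) = V_4 (Klein four-group, Z/2Z × Z/2Z)

f factors as (x^2 - 246)(x^2 - 109), so the splitting field is K = Q(sqrt(246), sqrt(109)). The elements 246, 109, 26814 are all non-squares in Q, so sqrt(246) and sqrt(109) generate independent quadratic extensions. Thus [K:Q] = 4 and Gal(K/Q) is generated by the two order-2 automorphisms sqrt(246) ↦ -sqrt(246) and sqrt(109) ↦ -sqrt(109), giving V_4.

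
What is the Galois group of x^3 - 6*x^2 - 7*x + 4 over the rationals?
Gal(K/Q) = S_3 (symmetric group of order 6)

Compute the discriminant of x^3 + (-6)*x^2 + (-7)*x + (4): Δ = 9184. Since Δ is not a rational square, the Galois group is not contained in A_3; it must be the full S_3 (irreducibility of the cubic rules out anything smaller).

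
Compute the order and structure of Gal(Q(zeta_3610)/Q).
|Gal(Q(zeta_3610)/Q)| = phi(3610) = 1368; group ≅ (Z/3610Z)^* ≅ Z/4Z × Z/342Z

The n-th cyclotomic polynomial Φ_3610(x) is the minimal polynomial of zeta_3610 over Q and has degree phi(3610) = 1368. So Q(zeta_3610) is a degree-1368 Galois extension with Galois group (Z/3610Z)^*. By CRT, (Z/3610Z)^* ≅ (Z/2Z)^* × (Z/5Z)^* × (Z/361Z)^*. Each prime-power unit group is (Z/2Z)^* ≅ trivial group (order 1); (Z/5Z)^* ≅ Z/4Z; (Z/361Z)^* ≅ Z/342Z. Hence Gal(Q(zeta_3610)/Q) ≅ Z/4Z × Z/342Z.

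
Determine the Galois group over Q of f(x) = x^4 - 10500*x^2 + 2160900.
Gal(K/Q) = Z/2Z (cyclic of order 2)

f factors as (x^2 - 10290)(x^2 - 210), so the splitting field is K = Q(sqrt(10290), sqrt(210)). The squarefree part of 10290 is 210 and the squarefree part of 210 is also 210, so sqrt(10290) and sqrt(210) are both rational multiples of sqrt(210). Hence Q(sqrt(10290)) = Q(sqrt(210)) = Q(sqrt(210)), and the splitting field collapses to a single degree-2 extension with Galois group Z/2Z.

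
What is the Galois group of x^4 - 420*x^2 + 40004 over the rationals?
Gal(K/Q) = V_4 (Klein four-group, Z/2Z × Z/2Z)

f factors as (x^2 - 274)(x^2 - 146), so the splitting field is K = Q(sqrt(274), sqrt(146)). The elements 274, 146, 40004 are all non-squares in Q, so sqrt(274) and sqrt(146) generate independent quadratic extensions. Thus [K:Q] = 4 and Gal(K/Q) is generated by the two order-2 automorphisms sqrt(274) ↦ -sqrt(274) and sqrt(146) ↦ -sqrt(146), giving V_4.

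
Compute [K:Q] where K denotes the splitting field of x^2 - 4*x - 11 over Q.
[K:Q] = 2

The discriminant of x^2 + (-4)*x + (-11) is b^2 - 4c = 16 - (-44) = 60. Since 60 is not a perfect square in Q, the polynomial is irreducible over Q. Its two roots generate a degree-2 extension, so [K:Q] = 2.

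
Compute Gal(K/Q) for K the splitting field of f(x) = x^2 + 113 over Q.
Gal(K/Q) = Z/2Z (cyclic of order 2)

x^2 + 113 is irreducible over Q since -113 is not a rational square. The splitting field Q(sqrt(-113)) has degree 2 over Q, and its unique nontrivial automorphism is sqrt(-113) ↦ -sqrt(-113). Hence Gal(Q(sqrt(-113))/Q) = Z/2Z.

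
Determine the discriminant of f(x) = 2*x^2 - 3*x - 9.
Δ = 81

For a quadratic a x^2 + b x + c the discriminant is Δ = b^2 - 4ac = (-3)^2 - 4*(2)*(-9) = 9 - (-72) = 81.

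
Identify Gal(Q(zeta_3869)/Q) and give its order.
|Gal(Q(zeta_3869)/Q)| = phi(3869) = 3744; group ≅ (Z/3869Z)^* ≅ Z/52Z × Z/72Z

The n-th cyclotomic polynomial Φ_3869(x) is the minimal polynomial of zeta_3869 over Q and has degree phi(3869) = 3744. So Q(zeta_3869) is a degree-3744 Galois extension with Galois group (Z/3869Z)^*. By CRT, (Z/3869Z)^* ≅ (Z/53Z)^* × (Z/73Z)^*. Each prime-power unit group is (Z/53Z)^* ≅ Z/52Z; (Z/73Z)^* ≅ Z/72Z. Hence Gal(Q(zeta_3869)/Q) ≅ Z/52Z × Z/72Z.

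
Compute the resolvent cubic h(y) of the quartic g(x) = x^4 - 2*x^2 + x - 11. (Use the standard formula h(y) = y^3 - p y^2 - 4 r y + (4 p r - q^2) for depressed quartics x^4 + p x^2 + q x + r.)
h(y) = y^3 + 2*y^2 + 44*y + 87

Identify coefficients: p = -2, q = 1, r = -11.
Plug into h(y) = y^3 - p y^2 - 4 r y + (4 p r - q^2):
  h(y) = y^3 - (-2) y^2 - 4*(-11) y + (4*(-2)*(-11) - (1)^2)
       = y^3 + (2) y^2 + (44) y + (87).
Simplifying: h(y) = y^3 + 2*y^2 + 44*y + 87.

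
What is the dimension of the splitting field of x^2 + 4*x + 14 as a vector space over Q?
[K:Q] = 2

The discriminant of x^2 + (4)*x + (14) is b^2 - 4c = 16 - (56) = -40. Since -40 is not a perfect square in Q, the polynomial is irreducible over Q. Its two roots generate a degree-2 extension, so [K:Q] = 2.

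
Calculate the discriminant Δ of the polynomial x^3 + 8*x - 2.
Δ = -2156

For a depressed cubic x^3 + p x + q the discriminant is Δ = -4 p^3 - 27 q^2 = -4*(8)^3 - 27*(-2)^2 = -2048 - 108 = -2156.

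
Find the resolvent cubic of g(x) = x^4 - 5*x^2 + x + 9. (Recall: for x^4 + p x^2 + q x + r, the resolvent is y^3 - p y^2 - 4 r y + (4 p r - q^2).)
h(y) = y^3 + 5*y^2 - 36*y - 181

Identify coefficients: p = -5, q = 1, r = 9.
Plug into h(y) = y^3 - p y^2 - 4 r y + (4 p r - q^2):
  h(y) = y^3 - (-5) y^2 - 4*(9) y + (4*(-5)*(9) - (1)^2)
       = y^3 + (5) y^2 + (-36) y + (-181).
Simplifying: h(y) = y^3 + 5*y^2 - 36*y - 181.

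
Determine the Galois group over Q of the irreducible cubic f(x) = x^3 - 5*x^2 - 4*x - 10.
Gal(K/Q) = S_3 (symmetric group of order 6)

Compute the discriminant of x^3 + (-5)*x^2 + (-4)*x + (-10): Δ = -10644. Since Δ is not a rational square, the Galois group is not contained in A_3; it must be the full S_3 (irreducibility of the cubic rules out anything smaller).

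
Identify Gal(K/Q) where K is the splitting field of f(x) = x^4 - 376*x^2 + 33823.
Gal(K/Q) = V_4 (Klein four-group, Z/2Z × Z/2Z)

f factors as (x^2 - 149)(x^2 - 227), so the splitting field is K = Q(sqrt(149), sqrt(227)). The elements 149, 227, 33823 are all non-squares in Q, so sqrt(149) and sqrt(227) generate independent quadratic extensions. Thus [K:Q] = 4 and Gal(K/Q) is generated by the two order-2 automorphisms sqrt(149) ↦ -sqrt(149) and sqrt(227) ↦ -sqrt(227), giving V_4.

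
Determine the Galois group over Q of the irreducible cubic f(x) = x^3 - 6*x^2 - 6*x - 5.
Gal(K/Q) = S_3 (symmetric group of order 6)

Compute the discriminant of x^3 + (-6)*x^2 + (-6)*x + (-5): Δ = -6075. Since Δ is not a rational square, the Galois group is not contained in A_3; it must be the full S_3 (irreducibility of the cubic rules out anything smaller).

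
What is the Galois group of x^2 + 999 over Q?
Gal(K/Q) = Z/2Z (cyclic of order 2)

x^2 + 999 is irreducible over Q since -999 is not a rational square. The splitting field Q(sqrt(-999)) has degree 2 over Q, and its unique nontrivial automorphism is sqrt(-999) ↦ -sqrt(-999). Hence Gal(Q(sqrt(-999))/Q) = Z/2Z.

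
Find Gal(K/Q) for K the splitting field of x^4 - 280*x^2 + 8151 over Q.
Gal(K/Q) = V_4 (Klein four-group, Z/2Z × Z/2Z)

f factors as (x^2 - 33)(x^2 - 247), so the splitting field is K = Q(sqrt(33), sqrt(247)). The elements 33, 247, 8151 are all non-squares in Q, so sqrt(33) and sqrt(247) generate independent quadratic extensions. Thus [K:Q] = 4 and Gal(K/Q) is generated by the two order-2 automorphisms sqrt(33) ↦ -sqrt(33) and sqrt(247) ↦ -sqrt(247), giving V_4.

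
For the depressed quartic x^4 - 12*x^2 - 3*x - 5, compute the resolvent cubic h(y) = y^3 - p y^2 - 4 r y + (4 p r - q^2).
h(y) = y^3 + 12*y^2 + 20*y + 231

Identify coefficients: p = -12, q = -3, r = -5.
Plug into h(y) = y^3 - p y^2 - 4 r y + (4 p r - q^2):
  h(y) = y^3 - (-12) y^2 - 4*(-5) y + (4*(-12)*(-5) - (-3)^2)
       = y^3 + (12) y^2 + (20) y + (231).
Simplifying: h(y) = y^3 + 12*y^2 + 20*y + 231.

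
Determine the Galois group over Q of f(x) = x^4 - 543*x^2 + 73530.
Gal(K/Q) = V_4 (Klein four-group, Z/2Z × Z/2Z)

f factors as (x^2 - 285)(x^2 - 258), so the splitting field is K = Q(sqrt(285), sqrt(258)). The elements 285, 258, 73530 are all non-squares in Q, so sqrt(285) and sqrt(258) generate independent quadratic extensions. Thus [K:Q] = 4 and Gal(K/Q) is generated by the two order-2 automorphisms sqrt(285) ↦ -sqrt(285) and sqrt(258) ↦ -sqrt(258), giving V_4.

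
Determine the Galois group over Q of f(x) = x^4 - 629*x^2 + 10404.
Gal(K/Q) = Z/2Z (cyclic of order 2)

f factors as (x^2 - 612)(x^2 - 17), so the splitting field is K = Q(sqrt(612), sqrt(17)). The squarefree part of 612 is 17 and the squarefree part of 17 is also 17, so sqrt(612) and sqrt(17) are both rational multiples of sqrt(17). Hence Q(sqrt(612)) = Q(sqrt(17)) = Q(sqrt(17)), and the splitting field collapses to a single degree-2 extension with Galois group Z/2Z.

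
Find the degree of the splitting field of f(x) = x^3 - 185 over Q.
[K:Q] = 6

x^3 - 185 has one real root r = 185^(1/3) and two complex roots r*zeta_3, r*zeta_3^2 where zeta_3 = e^(2*pi*i/3). The splitting field is Q(r, zeta_3). [Q(r):Q] = 3 and [Q(zeta_3):Q] = 2 with gcd = 1, so [Q(r, zeta_3):Q] = 3 * 2 = 6.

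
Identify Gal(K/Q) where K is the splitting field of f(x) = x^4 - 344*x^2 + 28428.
Gal(K/Q) = V_4 (Klein four-group, Z/2Z × Z/2Z)

f factors as (x^2 - 206)(x^2 - 138), so the splitting field is K = Q(sqrt(206), sqrt(138)). The elements 206, 138, 28428 are all non-squares in Q, so sqrt(206) and sqrt(138) generate independent quadratic extensions. Thus [K:Q] = 4 and Gal(K/Q) is generated by the two order-2 automorphisms sqrt(206) ↦ -sqrt(206) and sqrt(138) ↦ -sqrt(138), giving V_4.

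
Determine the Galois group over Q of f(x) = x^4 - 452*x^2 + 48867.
Gal(K/Q) = V_4 (Klein four-group, Z/2Z × Z/2Z)

f factors as (x^2 - 273)(x^2 - 179), so the splitting field is K = Q(sqrt(273), sqrt(179)). The elements 273, 179, 48867 are all non-squares in Q, so sqrt(273) and sqrt(179) generate independent quadratic extensions. Thus [K:Q] = 4 and Gal(K/Q) is generated by the two order-2 automorphisms sqrt(273) ↦ -sqrt(273) and sqrt(179) ↦ -sqrt(179), giving V_4.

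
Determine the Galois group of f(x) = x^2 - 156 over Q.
Gal(K/Q) = Z/2Z (cyclic of order 2)

x^2 - 156 is irreducible over Q since 156 is not a rational square. The splitting field Q(sqrt(156)) has degree 2 over Q, and its unique nontrivial automorphism is sqrt(156) ↦ -sqrt(156). Hence Gal(Q(sqrt(156))/Q) = Z/2Z.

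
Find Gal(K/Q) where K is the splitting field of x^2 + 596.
Gal(K/Q) = Z/2Z (cyclic of order 2)

x^2 + 596 is irreducible over Q since -596 is not a rational square. The splitting field Q(sqrt(-596)) has degree 2 over Q, and its unique nontrivial automorphism is sqrt(-596) ↦ -sqrt(-596). Hence Gal(Q(sqrt(-596))/Q) = Z/2Z.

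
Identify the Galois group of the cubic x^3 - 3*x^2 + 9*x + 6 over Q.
Gal(K/Q) = S_3 (symmetric group of order 6)

Compute the discriminant of x^3 + (-3)*x^2 + (9)*x + (6): Δ = -5427. Since Δ is not a rational square, the Galois group is not contained in A_3; it must be the full S_3 (irreducibility of the cubic rules out anything smaller).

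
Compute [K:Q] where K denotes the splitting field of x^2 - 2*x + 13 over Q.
[K:Q] = 2

The discriminant of x^2 + (-2)*x + (13) is b^2 - 4c = 4 - (52) = -48. Since -48 is not a perfect square in Q, the polynomial is irreducible over Q. Its two roots generate a degree-2 extension, so [K:Q] = 2.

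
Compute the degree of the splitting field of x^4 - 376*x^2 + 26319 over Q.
[K:Q] = 4

f factors as (x^2 - 93)(x^2 - 283); the splitting field is K = Q(sqrt(93), sqrt(283)). Since 93, 283, and 26319 are all non-squares in Q, the three subfields Q(sqrt(93)), Q(sqrt(283)), Q(sqrt(26319)) are distinct degree-2 extensions, so [K:Q] = 4 (Klein four Galois group).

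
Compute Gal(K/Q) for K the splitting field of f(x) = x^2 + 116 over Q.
Gal(K/Q) = Z/2Z (cyclic of order 2)

x^2 + 116 is irreducible over Q since -116 is not a rational square. The splitting field Q(sqrt(-116)) has degree 2 over Q, and its unique nontrivial automorphism is sqrt(-116) ↦ -sqrt(-116). Hence Gal(Q(sqrt(-116))/Q) = Z/2Z.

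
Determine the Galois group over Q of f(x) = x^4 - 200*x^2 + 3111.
Gal(K/Q) = V_4 (Klein four-group, Z/2Z × Z/2Z)

f factors as (x^2 - 183)(x^2 - 17), so the splitting field is K = Q(sqrt(183), sqrt(17)). The elements 183, 17, 3111 are all non-squares in Q, so sqrt(183) and sqrt(17) generate independent quadratic extensions. Thus [K:Q] = 4 and Gal(K/Q) is generated by the two order-2 automorphisms sqrt(183) ↦ -sqrt(183) and sqrt(17) ↦ -sqrt(17), giving V_4.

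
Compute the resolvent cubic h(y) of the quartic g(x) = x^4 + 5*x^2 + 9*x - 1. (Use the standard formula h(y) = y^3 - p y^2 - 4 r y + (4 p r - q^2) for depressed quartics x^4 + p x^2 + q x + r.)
h(y) = y^3 - 5*y^2 + 4*y - 101

Identify coefficients: p = 5, q = 9, r = -1.
Plug into h(y) = y^3 - p y^2 - 4 r y + (4 p r - q^2):
  h(y) = y^3 - (5) y^2 - 4*(-1) y + (4*(5)*(-1) - (9)^2)
       = y^3 + (-5) y^2 + (4) y + (-101).
Simplifying: h(y) = y^3 - 5*y^2 + 4*y - 101.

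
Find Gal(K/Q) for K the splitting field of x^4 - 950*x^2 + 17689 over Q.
Gal(K/Q) = Z/2Z (cyclic of order 2)

f factors as (x^2 - 19)(x^2 - 931), so the splitting field is K = Q(sqrt(19), sqrt(931)). The squarefree part of 19 is 19 and the squarefree part of 931 is also 19, so sqrt(19) and sqrt(931) are both rational multiples of sqrt(19). Hence Q(sqrt(19)) = Q(sqrt(931)) = Q(sqrt(19)), and the splitting field collapses to a single degree-2 extension with Galois group Z/2Z.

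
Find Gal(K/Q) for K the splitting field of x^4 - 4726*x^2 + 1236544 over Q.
Gal(K/Q) = Z/2Z (cyclic of order 2)

f factors as (x^2 - 4448)(x^2 - 278), so the splitting field is K = Q(sqrt(4448), sqrt(278)). The squarefree part of 4448 is 278 and the squarefree part of 278 is also 278, so sqrt(4448) and sqrt(278) are both rational multiples of sqrt(278). Hence Q(sqrt(4448)) = Q(sqrt(278)) = Q(sqrt(278)), and the splitting field collapses to a single degree-2 extension with Galois group Z/2Z.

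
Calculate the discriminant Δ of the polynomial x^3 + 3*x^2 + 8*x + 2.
Δ = -932

For x^3 + a x^2 + b x + c the discriminant is Δ = 18 a b c - 4 a^3 c + a^2 b^2 - 4 b^3 - 27 c^2.
Plug a = 3, b = 8, c = 2:
  18*(3)*(8)*(2) - 4*(3)^3*(2) + (3)^2*(8)^2 - 4*(8)^3 - 27*(2)^2
  = 864 + (-216) + 576 + (-2048) + (-108)
  = -932.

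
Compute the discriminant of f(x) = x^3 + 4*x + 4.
Δ = -688

For a depressed cubic x^3 + p x + q the discriminant is Δ = -4 p^3 - 27 q^2 = -4*(4)^3 - 27*(4)^2 = -256 - 432 = -688.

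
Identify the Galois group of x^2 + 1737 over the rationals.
Gal(K/Q) = Z/2Z (cyclic of order 2)

x^2 + 1737 is irreducible over Q since -1737 is not a rational square. The splitting field Q(sqrt(-1737)) has degree 2 over Q, and its unique nontrivial automorphism is sqrt(-1737) ↦ -sqrt(-1737). Hence Gal(Q(sqrt(-1737))/Q) = Z/2Z.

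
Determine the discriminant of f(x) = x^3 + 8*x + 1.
Δ = -2075

For a depressed cubic x^3 + p x + q the discriminant is Δ = -4 p^3 - 27 q^2 = -4*(8)^3 - 27*(1)^2 = -2048 - 27 = -2075.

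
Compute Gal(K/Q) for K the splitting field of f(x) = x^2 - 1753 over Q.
Gal(K/Q) = Z/2Z (cyclic of order 2)

x^2 - 1753 is irreducible over Q since 1753 is not a rational square. The splitting field Q(sqrt(1753)) has degree 2 over Q, and its unique nontrivial automorphism is sqrt(1753) ↦ -sqrt(1753). Hence Gal(Q(sqrt(1753))/Q) = Z/2Z.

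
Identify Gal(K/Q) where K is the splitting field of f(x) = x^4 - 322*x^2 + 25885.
Gal(K/Q) = V_4 (Klein four-group, Z/2Z × Z/2Z)

f factors as (x^2 - 155)(x^2 - 167), so the splitting field is K = Q(sqrt(155), sqrt(167)). The elements 155, 167, 25885 are all non-squares in Q, so sqrt(155) and sqrt(167) generate independent quadratic extensions. Thus [K:Q] = 4 and Gal(K/Q) is generated by the two order-2 automorphisms sqrt(155) ↦ -sqrt(155) and sqrt(167) ↦ -sqrt(167), giving V_4.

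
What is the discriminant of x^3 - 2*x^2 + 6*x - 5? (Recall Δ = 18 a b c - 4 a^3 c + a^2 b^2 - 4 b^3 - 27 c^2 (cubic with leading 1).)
Δ = -475

For x^3 + a x^2 + b x + c the discriminant is Δ = 18 a b c - 4 a^3 c + a^2 b^2 - 4 b^3 - 27 c^2.
Plug a = -2, b = 6, c = -5:
  18*(-2)*(6)*(-5) - 4*(-2)^3*(-5) + (-2)^2*(6)^2 - 4*(6)^3 - 27*(-5)^2
  = 1080 + (-160) + 144 + (-864) + (-675)
  = -475.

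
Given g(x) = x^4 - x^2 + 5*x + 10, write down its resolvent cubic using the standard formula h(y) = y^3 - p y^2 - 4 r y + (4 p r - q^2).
h(y) = y^3 + y^2 - 40*y - 65

Identify coefficients: p = -1, q = 5, r = 10.
Plug into h(y) = y^3 - p y^2 - 4 r y + (4 p r - q^2):
  h(y) = y^3 - (-1) y^2 - 4*(10) y + (4*(-1)*(10) - (5)^2)
       = y^3 + (1) y^2 + (-40) y + (-65).
Simplifying: h(y) = y^3 + y^2 - 40*y - 65.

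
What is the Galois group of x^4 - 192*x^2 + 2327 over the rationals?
Gal(K/Q) = V_4 (Klein four-group, Z/2Z × Z/2Z)

f factors as (x^2 - 13)(x^2 - 179), so the splitting field is K = Q(sqrt(13), sqrt(179)). The elements 13, 179, 2327 are all non-squares in Q, so sqrt(13) and sqrt(179) generate independent quadratic extensions. Thus [K:Q] = 4 and Gal(K/Q) is generated by the two order-2 automorphisms sqrt(13) ↦ -sqrt(13) and sqrt(179) ↦ -sqrt(179), giving V_4.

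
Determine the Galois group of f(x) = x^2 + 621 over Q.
Gal(K/Q) = Z/2Z (cyclic of order 2)

x^2 + 621 is irreducible over Q since -621 is not a rational square. The splitting field Q(sqrt(-621)) has degree 2 over Q, and its unique nontrivial automorphism is sqrt(-621) ↦ -sqrt(-621). Hence Gal(Q(sqrt(-621))/Q) = Z/2Z.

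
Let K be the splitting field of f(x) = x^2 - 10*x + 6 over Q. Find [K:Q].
[K:Q] = 2

The discriminant of x^2 + (-10)*x + (6) is b^2 - 4c = 100 - (24) = 76. Since 76 is not a perfect square in Q, the polynomial is irreducible over Q. Its two roots generate a degree-2 extension, so [K:Q] = 2.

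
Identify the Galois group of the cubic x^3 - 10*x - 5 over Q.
Gal(K/Q) = S_3 (symmetric group of order 6)

Compute the discriminant of x^3 + (0)*x^2 + (-10)*x + (-5): Δ = 3325. Since Δ is not a rational square, the Galois group is not contained in A_3; it must be the full S_3 (irreducibility of the cubic rules out anything smaller).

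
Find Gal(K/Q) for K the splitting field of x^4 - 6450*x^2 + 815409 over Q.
Gal(K/Q) = Z/2Z (cyclic of order 2)

f factors as (x^2 - 129)(x^2 - 6321), so the splitting field is K = Q(sqrt(129), sqrt(6321)). The squarefree part of 129 is 129 and the squarefree part of 6321 is also 129, so sqrt(129) and sqrt(6321) are both rational multiples of sqrt(129). Hence Q(sqrt(129)) = Q(sqrt(6321)) = Q(sqrt(129)), and the splitting field collapses to a single degree-2 extension with Galois group Z/2Z.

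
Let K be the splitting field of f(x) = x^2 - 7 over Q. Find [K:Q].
[K:Q] = 2

The polynomial x^2 - 7 is irreducible over Q since 7 is not a perfect square. Its splitting field is Q(sqrt(7)), which has degree 2 over Q.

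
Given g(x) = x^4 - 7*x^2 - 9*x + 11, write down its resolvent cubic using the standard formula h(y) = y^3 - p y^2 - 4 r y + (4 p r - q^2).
h(y) = y^3 + 7*y^2 - 44*y - 389

Identify coefficients: p = -7, q = -9, r = 11.
Plug into h(y) = y^3 - p y^2 - 4 r y + (4 p r - q^2):
  h(y) = y^3 - (-7) y^2 - 4*(11) y + (4*(-7)*(11) - (-9)^2)
       = y^3 + (7) y^2 + (-44) y + (-389).
Simplifying: h(y) = y^3 + 7*y^2 - 44*y - 389.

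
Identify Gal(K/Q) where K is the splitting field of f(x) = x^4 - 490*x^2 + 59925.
Gal(K/Q) = V_4 (Klein four-group, Z/2Z × Z/2Z)

f factors as (x^2 - 255)(x^2 - 235), so the splitting field is K = Q(sqrt(255), sqrt(235)). The elements 255, 235, 59925 are all non-squares in Q, so sqrt(255) and sqrt(235) generate independent quadratic extensions. Thus [K:Q] = 4 and Gal(K/Q) is generated by the two order-2 automorphisms sqrt(255) ↦ -sqrt(255) and sqrt(235) ↦ -sqrt(235), giving V_4.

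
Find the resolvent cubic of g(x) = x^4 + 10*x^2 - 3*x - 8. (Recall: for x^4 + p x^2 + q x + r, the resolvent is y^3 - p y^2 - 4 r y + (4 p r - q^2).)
h(y) = y^3 - 10*y^2 + 32*y - 329

Identify coefficients: p = 10, q = -3, r = -8.
Plug into h(y) = y^3 - p y^2 - 4 r y + (4 p r - q^2):
  h(y) = y^3 - (10) y^2 - 4*(-8) y + (4*(10)*(-8) - (-3)^2)
       = y^3 + (-10) y^2 + (32) y + (-329).
Simplifying: h(y) = y^3 - 10*y^2 + 32*y - 329.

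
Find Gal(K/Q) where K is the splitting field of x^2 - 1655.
Gal(K/Q) = Z/2Z (cyclic of order 2)

x^2 - 1655 is irreducible over Q since 1655 is not a rational square. The splitting field Q(sqrt(1655)) has degree 2 over Q, and its unique nontrivial automorphism is sqrt(1655) ↦ -sqrt(1655). Hence Gal(Q(sqrt(1655))/Q) = Z/2Z.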